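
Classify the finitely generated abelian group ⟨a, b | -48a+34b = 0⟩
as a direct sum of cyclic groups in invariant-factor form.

rank_ℚ(R)=1; free=2−1=1
SNF(R) diag = [2] → torsion [2]

Answer: M ≅ ℤ^1 ⊕ ℤ/2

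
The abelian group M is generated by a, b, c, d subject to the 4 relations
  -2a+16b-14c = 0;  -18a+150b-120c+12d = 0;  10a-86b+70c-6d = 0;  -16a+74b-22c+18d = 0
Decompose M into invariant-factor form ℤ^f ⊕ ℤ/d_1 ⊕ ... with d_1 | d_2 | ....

rank_ℚ(R)=4; free=4−4=0
SNF(R) diag = [2, 6, 6, 18] → torsion [2, 6, 6, 18]

Answer: M ≅ ℤ/2 ⊕ ℤ/6 ⊕ ℤ/6 ⊕ ℤ/18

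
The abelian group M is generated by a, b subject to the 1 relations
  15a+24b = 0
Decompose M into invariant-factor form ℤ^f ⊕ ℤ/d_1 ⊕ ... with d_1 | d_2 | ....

rank_ℚ(R)=1; free=2−1=1
SNF(R) diag = [3] → torsion [3]

Answer: M ≅ ℤ^1 ⊕ ℤ/3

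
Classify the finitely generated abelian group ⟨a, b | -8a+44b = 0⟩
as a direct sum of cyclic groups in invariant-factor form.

Answer: M ≅ ℤ^1 ⊕ ℤ/4

Derivation:
rank_ℚ(R)=1; free=2−1=1
SNF(R) diag = [4] → torsion [4]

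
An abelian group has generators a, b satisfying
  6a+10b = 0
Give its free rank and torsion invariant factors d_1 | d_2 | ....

rank_ℚ(R)=1; free=2−1=1
SNF(R) diag = [2] → torsion [2]

Answer: M ≅ ℤ^1 ⊕ ℤ/2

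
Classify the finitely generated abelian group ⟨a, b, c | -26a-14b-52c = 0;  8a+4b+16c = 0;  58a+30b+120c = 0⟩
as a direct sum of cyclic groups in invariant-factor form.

Answer: M ≅ ℤ/2 ⊕ ℤ/4 ⊕ ℤ/4

Derivation:
rank_ℚ(R)=3; free=3−3=0
SNF(R) diag = [2, 4, 4] → torsion [2, 4, 4]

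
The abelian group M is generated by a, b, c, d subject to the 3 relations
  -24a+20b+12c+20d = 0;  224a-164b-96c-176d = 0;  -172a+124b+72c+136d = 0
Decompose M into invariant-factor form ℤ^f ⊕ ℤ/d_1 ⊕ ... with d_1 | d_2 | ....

Answer: M ≅ ℤ^1 ⊕ ℤ/4 ⊕ ℤ/4 ⊕ ℤ/12

Derivation:
rank_ℚ(R)=3; free=4−3=1
SNF(R) diag = [4, 4, 12] → torsion [4, 4, 12]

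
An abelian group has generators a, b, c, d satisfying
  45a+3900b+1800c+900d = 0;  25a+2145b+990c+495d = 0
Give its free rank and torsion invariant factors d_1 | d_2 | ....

Answer: M ≅ ℤ^2 ⊕ ℤ/5 ⊕ ℤ/15

Derivation:
rank_ℚ(R)=2; free=4−2=2
SNF(R) diag = [5, 15] → torsion [5, 15]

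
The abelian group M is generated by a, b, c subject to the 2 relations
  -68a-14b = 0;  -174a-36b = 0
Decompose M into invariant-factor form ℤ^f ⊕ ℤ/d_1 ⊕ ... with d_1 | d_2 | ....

rank_ℚ(R)=2; free=3−2=1
SNF(R) diag = [2, 6] → torsion [2, 6]

Answer: M ≅ ℤ^1 ⊕ ℤ/2 ⊕ ℤ/6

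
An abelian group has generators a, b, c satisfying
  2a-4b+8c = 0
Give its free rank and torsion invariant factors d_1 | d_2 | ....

Answer: M ≅ ℤ^2 ⊕ ℤ/2

Derivation:
rank_ℚ(R)=1; free=3−1=2
SNF(R) diag = [2] → torsion [2]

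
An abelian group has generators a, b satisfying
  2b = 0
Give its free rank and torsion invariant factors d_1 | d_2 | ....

rank_ℚ(R)=1; free=2−1=1
SNF(R) diag = [2] → torsion [2]

Answer: M ≅ ℤ^1 ⊕ ℤ/2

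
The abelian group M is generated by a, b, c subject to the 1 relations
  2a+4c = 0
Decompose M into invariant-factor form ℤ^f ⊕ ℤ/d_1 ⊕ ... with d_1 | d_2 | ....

rank_ℚ(R)=1; free=3−1=2
SNF(R) diag = [2] → torsion [2]

Answer: M ≅ ℤ^2 ⊕ ℤ/2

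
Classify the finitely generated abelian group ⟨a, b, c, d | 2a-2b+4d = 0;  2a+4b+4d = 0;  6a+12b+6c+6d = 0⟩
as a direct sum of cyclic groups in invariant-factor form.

rank_ℚ(R)=3; free=4−3=1
SNF(R) diag = [2, 6, 6] → torsion [2, 6, 6]

Answer: M ≅ ℤ^1 ⊕ ℤ/2 ⊕ ℤ/6 ⊕ ℤ/6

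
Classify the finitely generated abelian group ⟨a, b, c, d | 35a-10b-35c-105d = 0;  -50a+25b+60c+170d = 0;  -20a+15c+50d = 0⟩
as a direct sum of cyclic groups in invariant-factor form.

Answer: M ≅ ℤ^1 ⊕ ℤ/5 ⊕ ℤ/5 ⊕ ℤ/5

Derivation:
rank_ℚ(R)=3; free=4−3=1
SNF(R) diag = [5, 5, 5] → torsion [5, 5, 5]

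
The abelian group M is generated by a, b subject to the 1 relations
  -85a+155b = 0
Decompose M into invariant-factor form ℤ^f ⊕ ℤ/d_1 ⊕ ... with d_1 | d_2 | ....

Answer: M ≅ ℤ^1 ⊕ ℤ/5

Derivation:
rank_ℚ(R)=1; free=2−1=1
SNF(R) diag = [5] → torsion [5]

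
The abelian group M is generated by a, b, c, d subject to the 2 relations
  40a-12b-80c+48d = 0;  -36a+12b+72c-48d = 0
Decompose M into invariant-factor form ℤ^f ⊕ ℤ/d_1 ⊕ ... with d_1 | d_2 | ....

Answer: M ≅ ℤ^2 ⊕ ℤ/4 ⊕ ℤ/12

Derivation:
rank_ℚ(R)=2; free=4−2=2
SNF(R) diag = [4, 12] → torsion [4, 12]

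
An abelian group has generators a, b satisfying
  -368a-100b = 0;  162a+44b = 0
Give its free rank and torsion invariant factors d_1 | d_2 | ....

rank_ℚ(R)=2; free=2−2=0
SNF(R) diag = [2, 4] → torsion [2, 4]

Answer: M ≅ ℤ/2 ⊕ ℤ/4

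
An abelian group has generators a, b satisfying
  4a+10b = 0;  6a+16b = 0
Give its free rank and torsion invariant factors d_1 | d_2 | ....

rank_ℚ(R)=2; free=2−2=0
SNF(R) diag = [2, 2] → torsion [2, 2]

Answer: M ≅ ℤ/2 ⊕ ℤ/2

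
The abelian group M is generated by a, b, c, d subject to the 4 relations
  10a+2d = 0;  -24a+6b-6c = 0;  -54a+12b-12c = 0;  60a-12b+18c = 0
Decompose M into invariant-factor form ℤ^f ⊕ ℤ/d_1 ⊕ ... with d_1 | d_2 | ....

rank_ℚ(R)=4; free=4−4=0
SNF(R) diag = [2, 6, 6, 6] → torsion [2, 6, 6, 6]

Answer: M ≅ ℤ/2 ⊕ ℤ/6 ⊕ ℤ/6 ⊕ ℤ/6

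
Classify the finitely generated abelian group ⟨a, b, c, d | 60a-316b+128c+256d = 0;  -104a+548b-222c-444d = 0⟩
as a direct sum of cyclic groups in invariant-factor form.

Answer: M ≅ ℤ^2 ⊕ ℤ/2 ⊕ ℤ/4

Derivation:
rank_ℚ(R)=2; free=4−2=2
SNF(R) diag = [2, 4] → torsion [2, 4]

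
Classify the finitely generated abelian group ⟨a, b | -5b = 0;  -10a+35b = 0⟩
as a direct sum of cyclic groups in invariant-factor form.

Answer: M ≅ ℤ/5 ⊕ ℤ/10

Derivation:
rank_ℚ(R)=2; free=2−2=0
SNF(R) diag = [5, 10] → torsion [5, 10]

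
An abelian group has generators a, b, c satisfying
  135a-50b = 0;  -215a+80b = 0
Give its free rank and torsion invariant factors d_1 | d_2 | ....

rank_ℚ(R)=2; free=3−2=1
SNF(R) diag = [5, 10] → torsion [5, 10]

Answer: M ≅ ℤ^1 ⊕ ℤ/5 ⊕ ℤ/10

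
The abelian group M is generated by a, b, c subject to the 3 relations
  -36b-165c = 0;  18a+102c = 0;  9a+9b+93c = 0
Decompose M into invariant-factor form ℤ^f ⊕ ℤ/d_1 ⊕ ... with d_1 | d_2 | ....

Answer: M ≅ ℤ/3 ⊕ ℤ/9 ⊕ ℤ/18

Derivation:
rank_ℚ(R)=3; free=3−3=0
SNF(R) diag = [3, 9, 18] → torsion [3, 9, 18]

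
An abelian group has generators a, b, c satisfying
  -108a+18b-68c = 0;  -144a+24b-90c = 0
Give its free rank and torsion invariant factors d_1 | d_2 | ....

rank_ℚ(R)=2; free=3−2=1
SNF(R) diag = [2, 6] → torsion [2, 6]

Answer: M ≅ ℤ^1 ⊕ ℤ/2 ⊕ ℤ/6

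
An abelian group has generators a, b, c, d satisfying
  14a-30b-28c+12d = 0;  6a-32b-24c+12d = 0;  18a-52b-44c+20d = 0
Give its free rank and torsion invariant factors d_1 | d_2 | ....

Answer: M ≅ ℤ^1 ⊕ ℤ/2 ⊕ ℤ/2 ⊕ ℤ/4

Derivation:
rank_ℚ(R)=3; free=4−3=1
SNF(R) diag = [2, 2, 4] → torsion [2, 2, 4]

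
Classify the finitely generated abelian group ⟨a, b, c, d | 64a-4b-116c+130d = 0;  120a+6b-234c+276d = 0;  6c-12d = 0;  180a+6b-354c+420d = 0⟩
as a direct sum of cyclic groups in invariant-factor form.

rank_ℚ(R)=4; free=4−4=0
SNF(R) diag = [2, 6, 6, 12] → torsion [2, 6, 6, 12]

Answer: M ≅ ℤ/2 ⊕ ℤ/6 ⊕ ℤ/6 ⊕ ℤ/12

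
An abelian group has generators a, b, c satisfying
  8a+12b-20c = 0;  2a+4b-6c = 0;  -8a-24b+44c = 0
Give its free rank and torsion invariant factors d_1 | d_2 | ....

Answer: M ≅ ℤ/2 ⊕ ℤ/4 ⊕ ℤ/12

Derivation:
rank_ℚ(R)=3; free=3−3=0
SNF(R) diag = [2, 4, 12] → torsion [2, 4, 12]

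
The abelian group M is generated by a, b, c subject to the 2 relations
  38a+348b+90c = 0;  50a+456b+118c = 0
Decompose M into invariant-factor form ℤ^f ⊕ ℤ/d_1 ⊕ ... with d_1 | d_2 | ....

Answer: M ≅ ℤ^1 ⊕ ℤ/2 ⊕ ℤ/4

Derivation:
rank_ℚ(R)=2; free=3−2=1
SNF(R) diag = [2, 4] → torsion [2, 4]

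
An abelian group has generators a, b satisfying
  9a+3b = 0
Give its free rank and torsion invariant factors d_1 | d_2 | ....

rank_ℚ(R)=1; free=2−1=1
SNF(R) diag = [3] → torsion [3]

Answer: M ≅ ℤ^1 ⊕ ℤ/3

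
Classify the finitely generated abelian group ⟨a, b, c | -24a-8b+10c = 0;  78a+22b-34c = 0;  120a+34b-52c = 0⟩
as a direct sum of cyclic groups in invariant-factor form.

rank_ℚ(R)=3; free=3−3=0
SNF(R) diag = [2, 2, 6] → torsion [2, 2, 6]

Answer: M ≅ ℤ/2 ⊕ ℤ/2 ⊕ ℤ/6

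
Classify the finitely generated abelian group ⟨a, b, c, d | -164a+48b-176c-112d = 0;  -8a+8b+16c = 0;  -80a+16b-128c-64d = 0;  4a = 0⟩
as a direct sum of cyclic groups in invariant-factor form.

rank_ℚ(R)=4; free=4−4=0
SNF(R) diag = [4, 8, 16, 32] → torsion [4, 8, 16, 32]

Answer: M ≅ ℤ/4 ⊕ ℤ/8 ⊕ ℤ/16 ⊕ ℤ/32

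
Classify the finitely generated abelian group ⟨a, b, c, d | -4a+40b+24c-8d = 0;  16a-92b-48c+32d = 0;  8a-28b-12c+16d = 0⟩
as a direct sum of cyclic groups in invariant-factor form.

Answer: M ≅ ℤ^1 ⊕ ℤ/4 ⊕ ℤ/4 ⊕ ℤ/12

Derivation:
rank_ℚ(R)=3; free=4−3=1
SNF(R) diag = [4, 4, 12] → torsion [4, 4, 12]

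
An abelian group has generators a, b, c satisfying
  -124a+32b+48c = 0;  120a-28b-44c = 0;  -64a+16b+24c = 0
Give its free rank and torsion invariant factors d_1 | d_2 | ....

Answer: M ≅ ℤ/4 ⊕ ℤ/4 ⊕ ℤ/8

Derivation:
rank_ℚ(R)=3; free=3−3=0
SNF(R) diag = [4, 4, 8] → torsion [4, 4, 8]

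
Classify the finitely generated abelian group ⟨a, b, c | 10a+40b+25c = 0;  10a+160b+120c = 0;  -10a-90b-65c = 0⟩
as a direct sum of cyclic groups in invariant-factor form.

rank_ℚ(R)=3; free=3−3=0
SNF(R) diag = [5, 10, 10] → torsion [5, 10, 10]

Answer: M ≅ ℤ/5 ⊕ ℤ/10 ⊕ ℤ/10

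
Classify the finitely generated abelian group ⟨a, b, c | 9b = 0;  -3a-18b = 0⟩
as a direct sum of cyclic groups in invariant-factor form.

rank_ℚ(R)=2; free=3−2=1
SNF(R) diag = [3, 9] → torsion [3, 9]

Answer: M ≅ ℤ^1 ⊕ ℤ/3 ⊕ ℤ/9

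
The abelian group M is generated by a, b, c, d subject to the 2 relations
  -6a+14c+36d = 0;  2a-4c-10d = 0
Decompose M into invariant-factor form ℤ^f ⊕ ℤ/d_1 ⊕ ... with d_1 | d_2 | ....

Answer: M ≅ ℤ^2 ⊕ ℤ/2 ⊕ ℤ/2

Derivation:
rank_ℚ(R)=2; free=4−2=2
SNF(R) diag = [2, 2] → torsion [2, 2]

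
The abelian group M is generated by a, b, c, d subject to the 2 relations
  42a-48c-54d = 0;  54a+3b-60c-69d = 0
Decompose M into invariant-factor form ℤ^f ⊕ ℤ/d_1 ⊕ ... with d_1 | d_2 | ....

rank_ℚ(R)=2; free=4−2=2
SNF(R) diag = [3, 6] → torsion [3, 6]

Answer: M ≅ ℤ^2 ⊕ ℤ/3 ⊕ ℤ/6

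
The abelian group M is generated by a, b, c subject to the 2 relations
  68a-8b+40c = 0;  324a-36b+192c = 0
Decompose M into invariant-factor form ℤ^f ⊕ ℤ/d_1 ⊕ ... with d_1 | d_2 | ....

Answer: M ≅ ℤ^1 ⊕ ℤ/4 ⊕ ℤ/12

Derivation:
rank_ℚ(R)=2; free=3−2=1
SNF(R) diag = [4, 12] → torsion [4, 12]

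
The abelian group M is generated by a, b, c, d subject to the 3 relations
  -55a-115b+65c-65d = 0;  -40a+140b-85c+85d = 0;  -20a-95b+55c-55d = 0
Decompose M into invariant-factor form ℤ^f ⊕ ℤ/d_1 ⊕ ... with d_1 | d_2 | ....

rank_ℚ(R)=3; free=4−3=1
SNF(R) diag = [5, 15, 15] → torsion [5, 15, 15]

Answer: M ≅ ℤ^1 ⊕ ℤ/5 ⊕ ℤ/15 ⊕ ℤ/15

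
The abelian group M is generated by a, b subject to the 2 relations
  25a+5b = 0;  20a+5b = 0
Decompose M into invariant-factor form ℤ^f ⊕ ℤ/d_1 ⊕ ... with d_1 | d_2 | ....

rank_ℚ(R)=2; free=2−2=0
SNF(R) diag = [5, 5] → torsion [5, 5]

Answer: M ≅ ℤ/5 ⊕ ℤ/5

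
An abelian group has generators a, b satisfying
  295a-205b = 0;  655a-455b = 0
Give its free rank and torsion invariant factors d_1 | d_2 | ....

Answer: M ≅ ℤ/5 ⊕ ℤ/10

Derivation:
rank_ℚ(R)=2; free=2−2=0
SNF(R) diag = [5, 10] → torsion [5, 10]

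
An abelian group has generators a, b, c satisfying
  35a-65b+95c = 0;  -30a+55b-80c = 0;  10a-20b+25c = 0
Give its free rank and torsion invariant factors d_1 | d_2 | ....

Answer: M ≅ ℤ/5 ⊕ ℤ/5 ⊕ ℤ/5

Derivation:
rank_ℚ(R)=3; free=3−3=0
SNF(R) diag = [5, 5, 5] → torsion [5, 5, 5]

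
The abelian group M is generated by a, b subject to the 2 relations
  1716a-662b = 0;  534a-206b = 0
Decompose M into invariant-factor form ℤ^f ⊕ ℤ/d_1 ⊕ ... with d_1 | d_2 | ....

rank_ℚ(R)=2; free=2−2=0
SNF(R) diag = [2, 6] → torsion [2, 6]

Answer: M ≅ ℤ/2 ⊕ ℤ/6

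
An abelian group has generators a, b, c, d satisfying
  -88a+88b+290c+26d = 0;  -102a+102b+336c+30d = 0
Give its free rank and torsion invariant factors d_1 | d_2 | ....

Answer: M ≅ ℤ^2 ⊕ ℤ/2 ⊕ ℤ/6

Derivation:
rank_ℚ(R)=2; free=4−2=2
SNF(R) diag = [2, 6] → torsion [2, 6]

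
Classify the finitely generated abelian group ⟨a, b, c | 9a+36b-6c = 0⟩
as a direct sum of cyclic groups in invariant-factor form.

Answer: M ≅ ℤ^2 ⊕ ℤ/3

Derivation:
rank_ℚ(R)=1; free=3−1=2
SNF(R) diag = [3] → torsion [3]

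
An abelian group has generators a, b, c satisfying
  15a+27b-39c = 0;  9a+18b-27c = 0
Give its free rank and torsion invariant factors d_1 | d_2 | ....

rank_ℚ(R)=2; free=3−2=1
SNF(R) diag = [3, 9] → torsion [3, 9]

Answer: M ≅ ℤ^1 ⊕ ℤ/3 ⊕ ℤ/9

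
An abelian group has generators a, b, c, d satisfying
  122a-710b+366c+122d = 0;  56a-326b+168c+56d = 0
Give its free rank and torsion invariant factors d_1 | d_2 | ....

Answer: M ≅ ℤ^2 ⊕ ℤ/2 ⊕ ℤ/6

Derivation:
rank_ℚ(R)=2; free=4−2=2
SNF(R) diag = [2, 6] → torsion [2, 6]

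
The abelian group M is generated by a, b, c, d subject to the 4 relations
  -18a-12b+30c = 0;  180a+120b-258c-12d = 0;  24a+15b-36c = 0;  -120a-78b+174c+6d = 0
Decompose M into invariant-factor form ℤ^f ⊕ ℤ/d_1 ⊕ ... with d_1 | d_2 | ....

Answer: M ≅ ℤ/3 ⊕ ℤ/6 ⊕ ℤ/6 ⊕ ℤ/6

Derivation:
rank_ℚ(R)=4; free=4−4=0
SNF(R) diag = [3, 6, 6, 6] → torsion [3, 6, 6, 6]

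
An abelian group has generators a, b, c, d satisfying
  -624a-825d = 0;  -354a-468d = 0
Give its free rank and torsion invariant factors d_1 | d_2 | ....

rank_ℚ(R)=2; free=4−2=2
SNF(R) diag = [3, 6] → torsion [3, 6]

Answer: M ≅ ℤ^2 ⊕ ℤ/3 ⊕ ℤ/6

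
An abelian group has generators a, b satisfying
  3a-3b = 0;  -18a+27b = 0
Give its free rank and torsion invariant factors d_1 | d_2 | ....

rank_ℚ(R)=2; free=2−2=0
SNF(R) diag = [3, 9] → torsion [3, 9]

Answer: M ≅ ℤ/3 ⊕ ℤ/9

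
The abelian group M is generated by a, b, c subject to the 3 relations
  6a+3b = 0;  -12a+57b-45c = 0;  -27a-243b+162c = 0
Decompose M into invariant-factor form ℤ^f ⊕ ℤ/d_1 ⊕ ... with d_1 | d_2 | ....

rank_ℚ(R)=3; free=3−3=0
SNF(R) diag = [3, 9, 27] → torsion [3, 9, 27]

Answer: M ≅ ℤ/3 ⊕ ℤ/9 ⊕ ℤ/27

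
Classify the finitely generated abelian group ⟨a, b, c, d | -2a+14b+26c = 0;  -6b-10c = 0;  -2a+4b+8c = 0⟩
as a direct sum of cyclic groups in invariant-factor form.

rank_ℚ(R)=3; free=4−3=1
SNF(R) diag = [2, 2, 4] → torsion [2, 2, 4]

Answer: M ≅ ℤ^1 ⊕ ℤ/2 ⊕ ℤ/2 ⊕ ℤ/4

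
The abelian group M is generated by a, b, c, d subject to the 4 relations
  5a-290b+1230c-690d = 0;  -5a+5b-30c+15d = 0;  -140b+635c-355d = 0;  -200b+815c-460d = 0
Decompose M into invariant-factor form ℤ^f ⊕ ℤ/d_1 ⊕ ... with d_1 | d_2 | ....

Answer: M ≅ ℤ/5 ⊕ ℤ/5 ⊕ ℤ/15 ⊕ ℤ/45

Derivation:
rank_ℚ(R)=4; free=4−4=0
SNF(R) diag = [5, 5, 15, 45] → torsion [5, 5, 15, 45]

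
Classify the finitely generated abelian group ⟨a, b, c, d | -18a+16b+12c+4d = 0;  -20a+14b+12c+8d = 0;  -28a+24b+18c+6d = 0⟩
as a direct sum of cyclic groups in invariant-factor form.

rank_ℚ(R)=3; free=4−3=1
SNF(R) diag = [2, 2, 6] → torsion [2, 2, 6]

Answer: M ≅ ℤ^1 ⊕ ℤ/2 ⊕ ℤ/2 ⊕ ℤ/6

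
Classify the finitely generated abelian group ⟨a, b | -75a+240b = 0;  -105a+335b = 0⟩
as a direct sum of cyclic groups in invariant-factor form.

Answer: M ≅ ℤ/5 ⊕ ℤ/15

Derivation:
rank_ℚ(R)=2; free=2−2=0
SNF(R) diag = [5, 15] → torsion [5, 15]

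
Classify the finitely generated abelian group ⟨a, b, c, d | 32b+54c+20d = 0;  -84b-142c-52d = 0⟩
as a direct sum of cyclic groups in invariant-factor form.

Answer: M ≅ ℤ^2 ⊕ ℤ/2 ⊕ ℤ/4

Derivation:
rank_ℚ(R)=2; free=4−2=2
SNF(R) diag = [2, 4] → torsion [2, 4]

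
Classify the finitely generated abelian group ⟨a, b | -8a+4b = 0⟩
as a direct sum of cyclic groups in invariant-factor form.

Answer: M ≅ ℤ^1 ⊕ ℤ/4

Derivation:
rank_ℚ(R)=1; free=2−1=1
SNF(R) diag = [4] → torsion [4]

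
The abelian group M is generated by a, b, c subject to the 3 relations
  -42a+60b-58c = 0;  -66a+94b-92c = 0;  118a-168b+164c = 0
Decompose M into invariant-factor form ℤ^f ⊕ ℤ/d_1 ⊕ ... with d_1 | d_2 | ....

Answer: M ≅ ℤ/2 ⊕ ℤ/2 ⊕ ℤ/2

Derivation:
rank_ℚ(R)=3; free=3−3=0
SNF(R) diag = [2, 2, 2] → torsion [2, 2, 2]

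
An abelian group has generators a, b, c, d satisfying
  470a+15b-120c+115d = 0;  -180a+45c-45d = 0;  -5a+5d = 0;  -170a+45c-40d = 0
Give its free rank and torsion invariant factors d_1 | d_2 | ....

Answer: M ≅ ℤ/5 ⊕ ℤ/15 ⊕ ℤ/15 ⊕ ℤ/45

Derivation:
rank_ℚ(R)=4; free=4−4=0
SNF(R) diag = [5, 15, 15, 45] → torsion [5, 15, 15, 45]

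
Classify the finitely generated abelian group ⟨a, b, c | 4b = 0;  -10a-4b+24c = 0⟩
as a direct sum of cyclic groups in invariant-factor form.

Answer: M ≅ ℤ^1 ⊕ ℤ/2 ⊕ ℤ/4

Derivation:
rank_ℚ(R)=2; free=3−2=1
SNF(R) diag = [2, 4] → torsion [2, 4]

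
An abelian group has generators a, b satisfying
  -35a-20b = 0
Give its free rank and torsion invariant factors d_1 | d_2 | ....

Answer: M ≅ ℤ^1 ⊕ ℤ/5

Derivation:
rank_ℚ(R)=1; free=2−1=1
SNF(R) diag = [5] → torsion [5]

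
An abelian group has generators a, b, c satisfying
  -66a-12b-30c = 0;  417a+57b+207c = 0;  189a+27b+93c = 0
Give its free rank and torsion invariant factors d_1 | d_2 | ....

rank_ℚ(R)=3; free=3−3=0
SNF(R) diag = [3, 6, 18] → torsion [3, 6, 18]

Answer: M ≅ ℤ/3 ⊕ ℤ/6 ⊕ ℤ/18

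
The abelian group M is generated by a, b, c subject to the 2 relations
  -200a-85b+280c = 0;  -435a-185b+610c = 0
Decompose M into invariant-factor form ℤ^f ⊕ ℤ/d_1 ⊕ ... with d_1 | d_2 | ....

rank_ℚ(R)=2; free=3−2=1
SNF(R) diag = [5, 5] → torsion [5, 5]

Answer: M ≅ ℤ^1 ⊕ ℤ/5 ⊕ ℤ/5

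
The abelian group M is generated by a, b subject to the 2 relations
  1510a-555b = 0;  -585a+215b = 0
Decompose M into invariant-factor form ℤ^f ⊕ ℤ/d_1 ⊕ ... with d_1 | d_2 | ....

rank_ℚ(R)=2; free=2−2=0
SNF(R) diag = [5, 5] → torsion [5, 5]

Answer: M ≅ ℤ/5 ⊕ ℤ/5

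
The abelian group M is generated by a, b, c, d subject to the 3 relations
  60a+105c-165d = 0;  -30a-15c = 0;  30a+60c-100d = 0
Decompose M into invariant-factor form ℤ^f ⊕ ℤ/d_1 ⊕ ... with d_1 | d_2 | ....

rank_ℚ(R)=3; free=4−3=1
SNF(R) diag = [5, 15, 30] → torsion [5, 15, 30]

Answer: M ≅ ℤ^1 ⊕ ℤ/5 ⊕ ℤ/15 ⊕ ℤ/30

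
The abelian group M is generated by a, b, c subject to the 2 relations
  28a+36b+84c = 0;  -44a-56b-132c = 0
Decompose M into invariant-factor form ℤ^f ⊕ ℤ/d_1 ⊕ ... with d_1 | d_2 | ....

Answer: M ≅ ℤ^1 ⊕ ℤ/4 ⊕ ℤ/4

Derivation:
rank_ℚ(R)=2; free=3−2=1
SNF(R) diag = [4, 4] → torsion [4, 4]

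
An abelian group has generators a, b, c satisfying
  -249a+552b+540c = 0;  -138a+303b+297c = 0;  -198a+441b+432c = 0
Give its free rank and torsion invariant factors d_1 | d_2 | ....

Answer: M ≅ ℤ/3 ⊕ ℤ/9 ⊕ ℤ/27

Derivation:
rank_ℚ(R)=3; free=3−3=0
SNF(R) diag = [3, 9, 27] → torsion [3, 9, 27]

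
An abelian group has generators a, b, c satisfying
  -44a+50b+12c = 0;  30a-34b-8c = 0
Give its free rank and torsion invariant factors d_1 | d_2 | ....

rank_ℚ(R)=2; free=3−2=1
SNF(R) diag = [2, 2] → torsion [2, 2]

Answer: M ≅ ℤ^1 ⊕ ℤ/2 ⊕ ℤ/2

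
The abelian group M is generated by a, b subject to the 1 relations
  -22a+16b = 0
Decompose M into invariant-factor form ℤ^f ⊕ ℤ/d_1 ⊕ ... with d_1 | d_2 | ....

rank_ℚ(R)=1; free=2−1=1
SNF(R) diag = [2] → torsion [2]

Answer: M ≅ ℤ^1 ⊕ ℤ/2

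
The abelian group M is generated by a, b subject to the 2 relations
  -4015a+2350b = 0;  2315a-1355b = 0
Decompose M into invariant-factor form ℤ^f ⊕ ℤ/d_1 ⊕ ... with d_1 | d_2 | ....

rank_ℚ(R)=2; free=2−2=0
SNF(R) diag = [5, 15] → torsion [5, 15]

Answer: M ≅ ℤ/5 ⊕ ℤ/15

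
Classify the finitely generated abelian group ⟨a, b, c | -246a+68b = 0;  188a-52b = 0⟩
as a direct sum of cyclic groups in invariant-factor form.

Answer: M ≅ ℤ^1 ⊕ ℤ/2 ⊕ ℤ/4

Derivation:
rank_ℚ(R)=2; free=3−2=1
SNF(R) diag = [2, 4] → torsion [2, 4]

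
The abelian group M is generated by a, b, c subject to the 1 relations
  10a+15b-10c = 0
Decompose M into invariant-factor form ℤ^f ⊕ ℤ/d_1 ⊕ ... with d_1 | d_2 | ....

rank_ℚ(R)=1; free=3−1=2
SNF(R) diag = [5] → torsion [5]

Answer: M ≅ ℤ^2 ⊕ ℤ/5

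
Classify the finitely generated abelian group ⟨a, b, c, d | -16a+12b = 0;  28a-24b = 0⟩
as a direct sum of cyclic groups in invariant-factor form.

rank_ℚ(R)=2; free=4−2=2
SNF(R) diag = [4, 12] → torsion [4, 12]

Answer: M ≅ ℤ^2 ⊕ ℤ/4 ⊕ ℤ/12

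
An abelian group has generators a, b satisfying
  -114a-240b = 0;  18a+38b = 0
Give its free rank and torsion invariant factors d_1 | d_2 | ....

Answer: M ≅ ℤ/2 ⊕ ℤ/6

Derivation:
rank_ℚ(R)=2; free=2−2=0
SNF(R) diag = [2, 6] → torsion [2, 6]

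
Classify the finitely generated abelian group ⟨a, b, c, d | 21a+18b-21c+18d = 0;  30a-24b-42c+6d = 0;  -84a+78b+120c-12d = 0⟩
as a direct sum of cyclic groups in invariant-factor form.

Answer: M ≅ ℤ^1 ⊕ ℤ/3 ⊕ ℤ/6 ⊕ ℤ/6

Derivation:
rank_ℚ(R)=3; free=4−3=1
SNF(R) diag = [3, 6, 6] → torsion [3, 6, 6]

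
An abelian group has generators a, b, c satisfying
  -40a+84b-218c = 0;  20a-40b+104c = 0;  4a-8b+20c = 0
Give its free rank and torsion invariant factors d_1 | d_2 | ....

rank_ℚ(R)=3; free=3−3=0
SNF(R) diag = [2, 4, 8] → torsion [2, 4, 8]

Answer: M ≅ ℤ/2 ⊕ ℤ/4 ⊕ ℤ/8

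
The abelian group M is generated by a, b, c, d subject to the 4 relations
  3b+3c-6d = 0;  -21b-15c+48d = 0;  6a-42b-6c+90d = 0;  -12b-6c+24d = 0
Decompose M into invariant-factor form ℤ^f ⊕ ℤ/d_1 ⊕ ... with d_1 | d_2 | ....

rank_ℚ(R)=4; free=4−4=0
SNF(R) diag = [3, 6, 6, 6] → torsion [3, 6, 6, 6]

Answer: M ≅ ℤ/3 ⊕ ℤ/6 ⊕ ℤ/6 ⊕ ℤ/6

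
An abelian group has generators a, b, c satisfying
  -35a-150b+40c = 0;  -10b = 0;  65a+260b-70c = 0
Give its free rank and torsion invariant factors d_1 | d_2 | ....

Answer: M ≅ ℤ/5 ⊕ ℤ/10 ⊕ ℤ/30

Derivation:
rank_ℚ(R)=3; free=3−3=0
SNF(R) diag = [5, 10, 30] → torsion [5, 10, 30]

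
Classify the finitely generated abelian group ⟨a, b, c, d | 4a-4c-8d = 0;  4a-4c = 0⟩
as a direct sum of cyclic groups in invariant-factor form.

rank_ℚ(R)=2; free=4−2=2
SNF(R) diag = [4, 8] → torsion [4, 8]

Answer: M ≅ ℤ^2 ⊕ ℤ/4 ⊕ ℤ/8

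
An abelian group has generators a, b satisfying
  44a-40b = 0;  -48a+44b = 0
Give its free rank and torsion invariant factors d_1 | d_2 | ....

rank_ℚ(R)=2; free=2−2=0
SNF(R) diag = [4, 4] → torsion [4, 4]

Answer: M ≅ ℤ/4 ⊕ ℤ/4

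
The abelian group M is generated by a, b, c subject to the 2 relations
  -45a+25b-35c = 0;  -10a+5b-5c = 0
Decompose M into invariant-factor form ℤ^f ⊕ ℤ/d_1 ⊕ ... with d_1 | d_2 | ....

Answer: M ≅ ℤ^1 ⊕ ℤ/5 ⊕ ℤ/5

Derivation:
rank_ℚ(R)=2; free=3−2=1
SNF(R) diag = [5, 5] → torsion [5, 5]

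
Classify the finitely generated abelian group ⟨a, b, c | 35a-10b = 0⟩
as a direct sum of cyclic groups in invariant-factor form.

Answer: M ≅ ℤ^2 ⊕ ℤ/5

Derivation:
rank_ℚ(R)=1; free=3−1=2
SNF(R) diag = [5] → torsion [5]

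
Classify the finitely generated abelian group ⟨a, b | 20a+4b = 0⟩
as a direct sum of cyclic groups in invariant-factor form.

Answer: M ≅ ℤ^1 ⊕ ℤ/4

Derivation:
rank_ℚ(R)=1; free=2−1=1
SNF(R) diag = [4] → torsion [4]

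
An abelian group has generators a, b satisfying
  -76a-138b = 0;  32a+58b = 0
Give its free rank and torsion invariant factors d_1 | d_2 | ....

rank_ℚ(R)=2; free=2−2=0
SNF(R) diag = [2, 4] → torsion [2, 4]

Answer: M ≅ ℤ/2 ⊕ ℤ/4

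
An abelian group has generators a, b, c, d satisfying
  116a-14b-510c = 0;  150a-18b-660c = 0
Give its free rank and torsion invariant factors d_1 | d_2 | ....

Answer: M ≅ ℤ^2 ⊕ ℤ/2 ⊕ ℤ/6

Derivation:
rank_ℚ(R)=2; free=4−2=2
SNF(R) diag = [2, 6] → torsion [2, 6]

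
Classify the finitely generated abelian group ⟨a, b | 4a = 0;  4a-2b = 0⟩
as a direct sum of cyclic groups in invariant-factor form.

rank_ℚ(R)=2; free=2−2=0
SNF(R) diag = [2, 4] → torsion [2, 4]

Answer: M ≅ ℤ/2 ⊕ ℤ/4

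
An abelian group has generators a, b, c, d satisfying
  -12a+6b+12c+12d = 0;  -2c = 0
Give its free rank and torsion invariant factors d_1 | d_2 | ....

rank_ℚ(R)=2; free=4−2=2
SNF(R) diag = [2, 6] → torsion [2, 6]

Answer: M ≅ ℤ^2 ⊕ ℤ/2 ⊕ ℤ/6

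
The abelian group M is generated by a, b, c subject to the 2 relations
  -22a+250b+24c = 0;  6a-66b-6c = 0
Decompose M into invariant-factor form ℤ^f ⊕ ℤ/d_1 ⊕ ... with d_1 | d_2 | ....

rank_ℚ(R)=2; free=3−2=1
SNF(R) diag = [2, 6] → torsion [2, 6]

Answer: M ≅ ℤ^1 ⊕ ℤ/2 ⊕ ℤ/6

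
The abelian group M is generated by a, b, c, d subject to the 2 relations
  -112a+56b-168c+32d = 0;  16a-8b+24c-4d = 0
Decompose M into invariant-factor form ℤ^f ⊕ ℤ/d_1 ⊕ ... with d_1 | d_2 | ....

rank_ℚ(R)=2; free=4−2=2
SNF(R) diag = [4, 8] → torsion [4, 8]

Answer: M ≅ ℤ^2 ⊕ ℤ/4 ⊕ ℤ/8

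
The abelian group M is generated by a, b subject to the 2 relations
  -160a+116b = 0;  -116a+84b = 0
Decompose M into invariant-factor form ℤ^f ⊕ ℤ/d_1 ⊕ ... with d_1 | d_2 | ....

rank_ℚ(R)=2; free=2−2=0
SNF(R) diag = [4, 4] → torsion [4, 4]

Answer: M ≅ ℤ/4 ⊕ ℤ/4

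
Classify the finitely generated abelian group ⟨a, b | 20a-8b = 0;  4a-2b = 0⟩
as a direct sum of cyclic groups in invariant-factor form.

Answer: M ≅ ℤ/2 ⊕ ℤ/4

Derivation:
rank_ℚ(R)=2; free=2−2=0
SNF(R) diag = [2, 4] → torsion [2, 4]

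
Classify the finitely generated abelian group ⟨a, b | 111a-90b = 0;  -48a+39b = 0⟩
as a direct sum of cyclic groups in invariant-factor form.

rank_ℚ(R)=2; free=2−2=0
SNF(R) diag = [3, 3] → torsion [3, 3]

Answer: M ≅ ℤ/3 ⊕ ℤ/3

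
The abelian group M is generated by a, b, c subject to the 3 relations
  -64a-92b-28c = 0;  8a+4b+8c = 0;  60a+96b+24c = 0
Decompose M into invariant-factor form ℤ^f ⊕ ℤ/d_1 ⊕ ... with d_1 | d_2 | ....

rank_ℚ(R)=3; free=3−3=0
SNF(R) diag = [4, 12, 36] → torsion [4, 12, 36]

Answer: M ≅ ℤ/4 ⊕ ℤ/12 ⊕ ℤ/36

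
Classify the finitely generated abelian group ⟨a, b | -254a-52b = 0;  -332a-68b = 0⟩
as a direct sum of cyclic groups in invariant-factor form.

rank_ℚ(R)=2; free=2−2=0
SNF(R) diag = [2, 4] → torsion [2, 4]

Answer: M ≅ ℤ/2 ⊕ ℤ/4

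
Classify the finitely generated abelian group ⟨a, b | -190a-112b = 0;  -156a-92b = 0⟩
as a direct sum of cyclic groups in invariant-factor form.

Answer: M ≅ ℤ/2 ⊕ ℤ/4

Derivation:
rank_ℚ(R)=2; free=2−2=0
SNF(R) diag = [2, 4] → torsion [2, 4]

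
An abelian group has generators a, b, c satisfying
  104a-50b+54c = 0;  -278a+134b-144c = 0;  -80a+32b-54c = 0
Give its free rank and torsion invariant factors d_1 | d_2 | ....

rank_ℚ(R)=3; free=3−3=0
SNF(R) diag = [2, 6, 18] → torsion [2, 6, 18]

Answer: M ≅ ℤ/2 ⊕ ℤ/6 ⊕ ℤ/18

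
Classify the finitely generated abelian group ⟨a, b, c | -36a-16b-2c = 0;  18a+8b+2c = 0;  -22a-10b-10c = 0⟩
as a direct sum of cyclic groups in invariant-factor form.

Answer: M ≅ ℤ/2 ⊕ ℤ/2 ⊕ ℤ/2

Derivation:
rank_ℚ(R)=3; free=3−3=0
SNF(R) diag = [2, 2, 2] → torsion [2, 2, 2]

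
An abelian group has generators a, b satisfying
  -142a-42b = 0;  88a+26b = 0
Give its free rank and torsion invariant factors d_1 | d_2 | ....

Answer: M ≅ ℤ/2 ⊕ ℤ/2

Derivation:
rank_ℚ(R)=2; free=2−2=0
SNF(R) diag = [2, 2] → torsion [2, 2]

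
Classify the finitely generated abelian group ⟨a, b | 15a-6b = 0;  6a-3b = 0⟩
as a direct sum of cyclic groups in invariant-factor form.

Answer: M ≅ ℤ/3 ⊕ ℤ/3

Derivation:
rank_ℚ(R)=2; free=2−2=0
SNF(R) diag = [3, 3] → torsion [3, 3]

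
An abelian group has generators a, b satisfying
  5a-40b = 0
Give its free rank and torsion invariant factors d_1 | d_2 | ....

Answer: M ≅ ℤ^1 ⊕ ℤ/5

Derivation:
rank_ℚ(R)=1; free=2−1=1
SNF(R) diag = [5] → torsion [5]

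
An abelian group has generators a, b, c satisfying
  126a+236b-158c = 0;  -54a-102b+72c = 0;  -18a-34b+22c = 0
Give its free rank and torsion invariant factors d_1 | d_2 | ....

rank_ℚ(R)=3; free=3−3=0
SNF(R) diag = [2, 6, 18] → torsion [2, 6, 18]

Answer: M ≅ ℤ/2 ⊕ ℤ/6 ⊕ ℤ/18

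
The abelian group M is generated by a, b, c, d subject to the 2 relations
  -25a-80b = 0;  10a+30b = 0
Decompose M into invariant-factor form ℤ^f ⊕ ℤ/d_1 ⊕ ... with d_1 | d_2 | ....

rank_ℚ(R)=2; free=4−2=2
SNF(R) diag = [5, 10] → torsion [5, 10]

Answer: M ≅ ℤ^2 ⊕ ℤ/5 ⊕ ℤ/10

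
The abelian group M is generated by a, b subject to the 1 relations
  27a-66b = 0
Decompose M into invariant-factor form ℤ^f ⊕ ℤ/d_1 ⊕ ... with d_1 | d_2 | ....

rank_ℚ(R)=1; free=2−1=1
SNF(R) diag = [3] → torsion [3]

Answer: M ≅ ℤ^1 ⊕ ℤ/3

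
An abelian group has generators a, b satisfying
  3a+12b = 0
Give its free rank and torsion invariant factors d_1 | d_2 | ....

Answer: M ≅ ℤ^1 ⊕ ℤ/3

Derivation:
rank_ℚ(R)=1; free=2−1=1
SNF(R) diag = [3] → torsion [3]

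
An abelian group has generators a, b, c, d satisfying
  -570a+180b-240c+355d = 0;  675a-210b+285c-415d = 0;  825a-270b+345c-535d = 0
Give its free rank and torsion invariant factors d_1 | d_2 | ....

rank_ℚ(R)=3; free=4−3=1
SNF(R) diag = [5, 15, 30] → torsion [5, 15, 30]

Answer: M ≅ ℤ^1 ⊕ ℤ/5 ⊕ ℤ/15 ⊕ ℤ/30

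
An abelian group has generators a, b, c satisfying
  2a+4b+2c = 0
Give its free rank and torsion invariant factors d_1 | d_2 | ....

Answer: M ≅ ℤ^2 ⊕ ℤ/2

Derivation:
rank_ℚ(R)=1; free=3−1=2
SNF(R) diag = [2] → torsion [2]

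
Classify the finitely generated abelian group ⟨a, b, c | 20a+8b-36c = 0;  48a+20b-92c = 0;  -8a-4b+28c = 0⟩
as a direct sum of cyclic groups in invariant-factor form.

rank_ℚ(R)=3; free=3−3=0
SNF(R) diag = [4, 4, 8] → torsion [4, 4, 8]

Answer: M ≅ ℤ/4 ⊕ ℤ/4 ⊕ ℤ/8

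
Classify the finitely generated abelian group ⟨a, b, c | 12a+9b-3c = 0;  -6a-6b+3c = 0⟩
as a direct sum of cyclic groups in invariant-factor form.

rank_ℚ(R)=2; free=3−2=1
SNF(R) diag = [3, 3] → torsion [3, 3]

Answer: M ≅ ℤ^1 ⊕ ℤ/3 ⊕ ℤ/3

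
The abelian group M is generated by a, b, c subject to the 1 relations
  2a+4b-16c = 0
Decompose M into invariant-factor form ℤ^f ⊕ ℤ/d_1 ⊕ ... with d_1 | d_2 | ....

Answer: M ≅ ℤ^2 ⊕ ℤ/2

Derivation:
rank_ℚ(R)=1; free=3−1=2
SNF(R) diag = [2] → torsion [2]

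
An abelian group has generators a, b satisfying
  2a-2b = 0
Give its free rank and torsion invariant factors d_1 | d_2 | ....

Answer: M ≅ ℤ^1 ⊕ ℤ/2

Derivation:
rank_ℚ(R)=1; free=2−1=1
SNF(R) diag = [2] → torsion [2]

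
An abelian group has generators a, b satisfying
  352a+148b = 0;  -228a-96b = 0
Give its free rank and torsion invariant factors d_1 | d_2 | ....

rank_ℚ(R)=2; free=2−2=0
SNF(R) diag = [4, 12] → torsion [4, 12]

Answer: M ≅ ℤ/4 ⊕ ℤ/12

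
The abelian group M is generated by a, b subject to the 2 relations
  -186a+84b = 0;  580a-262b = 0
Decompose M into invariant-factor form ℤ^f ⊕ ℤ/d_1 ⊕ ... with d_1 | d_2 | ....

Answer: M ≅ ℤ/2 ⊕ ℤ/6

Derivation:
rank_ℚ(R)=2; free=2−2=0
SNF(R) diag = [2, 6] → torsion [2, 6]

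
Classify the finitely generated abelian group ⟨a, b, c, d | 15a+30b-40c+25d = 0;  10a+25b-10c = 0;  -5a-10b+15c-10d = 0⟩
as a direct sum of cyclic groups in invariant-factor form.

Answer: M ≅ ℤ^1 ⊕ ℤ/5 ⊕ ℤ/5 ⊕ ℤ/5

Derivation:
rank_ℚ(R)=3; free=4−3=1
SNF(R) diag = [5, 5, 5] → torsion [5, 5, 5]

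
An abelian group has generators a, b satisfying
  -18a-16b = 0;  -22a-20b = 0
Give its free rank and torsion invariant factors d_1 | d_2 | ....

rank_ℚ(R)=2; free=2−2=0
SNF(R) diag = [2, 4] → torsion [2, 4]

Answer: M ≅ ℤ/2 ⊕ ℤ/4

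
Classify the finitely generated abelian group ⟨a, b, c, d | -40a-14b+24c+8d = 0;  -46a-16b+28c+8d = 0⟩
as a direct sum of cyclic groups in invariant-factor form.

rank_ℚ(R)=2; free=4−2=2
SNF(R) diag = [2, 2] → torsion [2, 2]

Answer: M ≅ ℤ^2 ⊕ ℤ/2 ⊕ ℤ/2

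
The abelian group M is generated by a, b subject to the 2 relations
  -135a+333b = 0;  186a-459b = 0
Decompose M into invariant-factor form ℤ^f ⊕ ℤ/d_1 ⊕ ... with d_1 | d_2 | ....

rank_ℚ(R)=2; free=2−2=0
SNF(R) diag = [3, 9] → torsion [3, 9]

Answer: M ≅ ℤ/3 ⊕ ℤ/9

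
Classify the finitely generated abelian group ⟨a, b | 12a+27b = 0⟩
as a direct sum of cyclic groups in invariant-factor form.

Answer: M ≅ ℤ^1 ⊕ ℤ/3

Derivation:
rank_ℚ(R)=1; free=2−1=1
SNF(R) diag = [3] → torsion [3]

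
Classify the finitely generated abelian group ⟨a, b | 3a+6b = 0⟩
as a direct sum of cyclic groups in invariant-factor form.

Answer: M ≅ ℤ^1 ⊕ ℤ/3

Derivation:
rank_ℚ(R)=1; free=2−1=1
SNF(R) diag = [3] → torsion [3]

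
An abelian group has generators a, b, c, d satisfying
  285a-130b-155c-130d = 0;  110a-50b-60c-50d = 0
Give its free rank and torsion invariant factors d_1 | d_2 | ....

rank_ℚ(R)=2; free=4−2=2
SNF(R) diag = [5, 10] → torsion [5, 10]

Answer: M ≅ ℤ^2 ⊕ ℤ/5 ⊕ ℤ/10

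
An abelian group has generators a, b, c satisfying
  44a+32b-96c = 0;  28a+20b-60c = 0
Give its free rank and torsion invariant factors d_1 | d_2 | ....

Answer: M ≅ ℤ^1 ⊕ ℤ/4 ⊕ ℤ/4

Derivation:
rank_ℚ(R)=2; free=3−2=1
SNF(R) diag = [4, 4] → torsion [4, 4]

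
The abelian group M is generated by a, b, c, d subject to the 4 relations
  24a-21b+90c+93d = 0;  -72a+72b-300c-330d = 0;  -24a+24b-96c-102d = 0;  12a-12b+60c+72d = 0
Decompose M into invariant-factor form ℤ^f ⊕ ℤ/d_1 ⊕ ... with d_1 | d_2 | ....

Answer: M ≅ ℤ/3 ⊕ ℤ/6 ⊕ ℤ/12 ⊕ ℤ/12

Derivation:
rank_ℚ(R)=4; free=4−4=0
SNF(R) diag = [3, 6, 12, 12] → torsion [3, 6, 12, 12]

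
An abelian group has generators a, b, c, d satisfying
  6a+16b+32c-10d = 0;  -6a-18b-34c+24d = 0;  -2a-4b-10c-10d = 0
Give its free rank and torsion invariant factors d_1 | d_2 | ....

rank_ℚ(R)=3; free=4−3=1
SNF(R) diag = [2, 2, 2] → torsion [2, 2, 2]

Answer: M ≅ ℤ^1 ⊕ ℤ/2 ⊕ ℤ/2 ⊕ ℤ/2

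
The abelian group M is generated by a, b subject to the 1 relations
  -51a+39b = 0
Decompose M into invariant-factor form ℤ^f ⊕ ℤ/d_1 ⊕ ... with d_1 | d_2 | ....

rank_ℚ(R)=1; free=2−1=1
SNF(R) diag = [3] → torsion [3]

Answer: M ≅ ℤ^1 ⊕ ℤ/3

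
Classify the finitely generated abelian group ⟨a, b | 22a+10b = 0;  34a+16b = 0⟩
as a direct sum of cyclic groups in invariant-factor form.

rank_ℚ(R)=2; free=2−2=0
SNF(R) diag = [2, 6] → torsion [2, 6]

Answer: M ≅ ℤ/2 ⊕ ℤ/6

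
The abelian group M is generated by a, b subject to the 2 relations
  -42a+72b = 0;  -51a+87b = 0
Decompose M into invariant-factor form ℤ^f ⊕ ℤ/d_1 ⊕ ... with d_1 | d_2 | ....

Answer: M ≅ ℤ/3 ⊕ ℤ/6

Derivation:
rank_ℚ(R)=2; free=2−2=0
SNF(R) diag = [3, 6] → torsion [3, 6]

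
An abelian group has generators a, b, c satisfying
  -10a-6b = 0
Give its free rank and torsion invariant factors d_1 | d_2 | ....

Answer: M ≅ ℤ^2 ⊕ ℤ/2

Derivation:
rank_ℚ(R)=1; free=3−1=2
SNF(R) diag = [2] → torsion [2]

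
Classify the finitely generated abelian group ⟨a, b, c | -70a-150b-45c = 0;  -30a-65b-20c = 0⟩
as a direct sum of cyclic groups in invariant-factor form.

Answer: M ≅ ℤ^1 ⊕ ℤ/5 ⊕ ℤ/5

Derivation:
rank_ℚ(R)=2; free=3−2=1
SNF(R) diag = [5, 5] → torsion [5, 5]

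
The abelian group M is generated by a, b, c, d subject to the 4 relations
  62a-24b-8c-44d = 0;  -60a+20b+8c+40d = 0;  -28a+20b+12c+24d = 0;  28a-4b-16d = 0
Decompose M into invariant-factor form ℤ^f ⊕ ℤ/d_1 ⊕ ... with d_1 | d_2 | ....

Answer: M ≅ ℤ/2 ⊕ ℤ/4 ⊕ ℤ/4 ⊕ ℤ/8

Derivation:
rank_ℚ(R)=4; free=4−4=0
SNF(R) diag = [2, 4, 4, 8] → torsion [2, 4, 4, 8]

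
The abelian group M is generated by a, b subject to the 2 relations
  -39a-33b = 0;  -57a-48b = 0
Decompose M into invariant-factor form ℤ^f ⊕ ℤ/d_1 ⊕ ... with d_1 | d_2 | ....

rank_ℚ(R)=2; free=2−2=0
SNF(R) diag = [3, 3] → torsion [3, 3]

Answer: M ≅ ℤ/3 ⊕ ℤ/3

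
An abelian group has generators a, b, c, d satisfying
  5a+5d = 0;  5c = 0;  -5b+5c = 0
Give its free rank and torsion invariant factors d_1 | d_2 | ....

rank_ℚ(R)=3; free=4−3=1
SNF(R) diag = [5, 5, 5] → torsion [5, 5, 5]

Answer: M ≅ ℤ^1 ⊕ ℤ/5 ⊕ ℤ/5 ⊕ ℤ/5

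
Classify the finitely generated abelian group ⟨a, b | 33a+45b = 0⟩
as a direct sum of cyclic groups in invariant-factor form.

rank_ℚ(R)=1; free=2−1=1
SNF(R) diag = [3] → torsion [3]

Answer: M ≅ ℤ^1 ⊕ ℤ/3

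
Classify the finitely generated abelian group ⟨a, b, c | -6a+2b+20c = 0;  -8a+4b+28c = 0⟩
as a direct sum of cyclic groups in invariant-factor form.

Answer: M ≅ ℤ^1 ⊕ ℤ/2 ⊕ ℤ/4

Derivation:
rank_ℚ(R)=2; free=3−2=1
SNF(R) diag = [2, 4] → torsion [2, 4]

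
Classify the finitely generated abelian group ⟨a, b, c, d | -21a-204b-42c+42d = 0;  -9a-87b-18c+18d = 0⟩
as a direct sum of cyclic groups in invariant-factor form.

Answer: M ≅ ℤ^2 ⊕ ℤ/3 ⊕ ℤ/3

Derivation:
rank_ℚ(R)=2; free=4−2=2
SNF(R) diag = [3, 3] → torsion [3, 3]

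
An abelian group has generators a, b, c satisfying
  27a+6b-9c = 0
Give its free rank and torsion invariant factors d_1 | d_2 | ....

rank_ℚ(R)=1; free=3−1=2
SNF(R) diag = [3] → torsion [3]

Answer: M ≅ ℤ^2 ⊕ ℤ/3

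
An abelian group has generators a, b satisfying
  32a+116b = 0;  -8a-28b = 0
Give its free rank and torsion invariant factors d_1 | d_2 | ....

rank_ℚ(R)=2; free=2−2=0
SNF(R) diag = [4, 8] → torsion [4, 8]

Answer: M ≅ ℤ/4 ⊕ ℤ/8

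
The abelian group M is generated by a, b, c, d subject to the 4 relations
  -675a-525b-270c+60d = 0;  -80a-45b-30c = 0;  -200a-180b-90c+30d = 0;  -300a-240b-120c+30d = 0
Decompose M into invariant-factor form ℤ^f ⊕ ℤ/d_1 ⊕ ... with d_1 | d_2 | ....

Answer: M ≅ ℤ/5 ⊕ ℤ/15 ⊕ ℤ/30 ⊕ ℤ/30

Derivation:
rank_ℚ(R)=4; free=4−4=0
SNF(R) diag = [5, 15, 30, 30] → torsion [5, 15, 30, 30]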